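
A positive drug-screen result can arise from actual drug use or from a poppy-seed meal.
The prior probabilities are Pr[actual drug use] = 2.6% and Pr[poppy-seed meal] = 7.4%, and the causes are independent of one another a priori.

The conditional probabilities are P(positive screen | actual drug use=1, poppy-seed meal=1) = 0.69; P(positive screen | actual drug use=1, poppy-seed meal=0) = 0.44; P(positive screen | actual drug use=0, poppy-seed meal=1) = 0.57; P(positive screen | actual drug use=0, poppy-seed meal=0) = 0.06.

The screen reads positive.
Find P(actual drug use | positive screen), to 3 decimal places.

P(positive screen) = 0.06*0.974*0.926 + 0.57*0.974*0.074 + 0.44*0.026*0.926 + 0.69*0.026*0.074 = 0.054115 + 0.041083 + 0.010593 + 0.001328 = 0.107119
Restricting to configurations with actual drug use present: 0.010593 + 0.001328 = 0.011921.
Hence the posterior is 0.011921/0.107119 ≈ 0.111.

P(actual drug use | positive screen) ≈ 0.111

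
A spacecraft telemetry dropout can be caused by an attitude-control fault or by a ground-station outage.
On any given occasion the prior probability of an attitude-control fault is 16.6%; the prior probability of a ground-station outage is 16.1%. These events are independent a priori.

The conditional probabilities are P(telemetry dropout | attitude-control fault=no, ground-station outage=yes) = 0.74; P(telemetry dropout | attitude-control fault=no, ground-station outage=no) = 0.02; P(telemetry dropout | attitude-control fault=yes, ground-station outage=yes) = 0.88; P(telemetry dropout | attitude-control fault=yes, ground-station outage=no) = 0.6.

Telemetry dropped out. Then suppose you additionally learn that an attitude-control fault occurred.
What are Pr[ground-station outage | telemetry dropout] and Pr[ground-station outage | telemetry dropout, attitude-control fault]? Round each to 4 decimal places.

Enumerate the 4 (attitude-control fault, ground-station outage) configurations and weight by the priors:
  P(telemetry dropout) = 0.02*0.834*0.839 + 0.74*0.834*0.161 + 0.6*0.166*0.839 + 0.88*0.166*0.161
        = 0.013995 + 0.099363 + 0.083564 + 0.023519 = 0.220441
The terms with ground-station outage present sum to 0.122882, so
  P(ground-station outage | telemetry dropout) = 0.122882 / 0.220441 ≈ 0.5574

Now condition on the additional information:
Sum P(telemetry dropout|·) weighted by the priors over both values of ground-station outage:
  P(telemetry dropout | attitude-control fault) = 0.6·0.839 + 0.88·0.161
        = 0.503400 + 0.141680 = 0.645080
Keeping only the ground-station outage-present terms gives 0.141680, so
  P(ground-station outage | telemetry dropout, attitude-control fault) = 0.141680 / 0.645080 ≈ 0.2196

Pr[ground-station outage | telemetry dropout] ≈ 0.5574; Pr[ground-station outage | telemetry dropout, attitude-control fault] ≈ 0.2196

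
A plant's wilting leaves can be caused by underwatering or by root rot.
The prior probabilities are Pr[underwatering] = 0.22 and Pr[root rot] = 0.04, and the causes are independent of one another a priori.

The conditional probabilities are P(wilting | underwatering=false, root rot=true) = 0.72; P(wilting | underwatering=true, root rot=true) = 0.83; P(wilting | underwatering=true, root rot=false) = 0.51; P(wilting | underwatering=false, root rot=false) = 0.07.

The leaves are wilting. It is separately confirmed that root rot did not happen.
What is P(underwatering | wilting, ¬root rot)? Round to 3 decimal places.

P(underwatering | wilting, ¬root rot) ≈ 0.673

For the numerator, keep only underwatering=true terms: 0.51·0.22 = 0.112200
Normalizer over all consistent configurations: 0.07·0.78 + 0.51·0.22 = 0.166800
P(underwatering | wilting, ¬root rot) = 0.112200/0.166800 ≈ 0.673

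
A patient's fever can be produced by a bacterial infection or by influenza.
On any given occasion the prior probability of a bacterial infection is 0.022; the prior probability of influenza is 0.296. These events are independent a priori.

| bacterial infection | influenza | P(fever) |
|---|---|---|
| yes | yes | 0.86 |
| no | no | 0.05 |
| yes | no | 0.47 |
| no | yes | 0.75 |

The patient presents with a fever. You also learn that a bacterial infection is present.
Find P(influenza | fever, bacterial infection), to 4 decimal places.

P(fever | bacterial infection) = 0.47·0.704 + 0.86·0.296 = 0.330880 + 0.254560 = 0.585440
Restricting to configurations with influenza present: 0.86·0.296 = 0.254560.
So P(influenza | fever, bacterial infection) = 0.254560/0.585440 ≈ 0.4348.

P(influenza | fever, bacterial infection) ≈ 0.4348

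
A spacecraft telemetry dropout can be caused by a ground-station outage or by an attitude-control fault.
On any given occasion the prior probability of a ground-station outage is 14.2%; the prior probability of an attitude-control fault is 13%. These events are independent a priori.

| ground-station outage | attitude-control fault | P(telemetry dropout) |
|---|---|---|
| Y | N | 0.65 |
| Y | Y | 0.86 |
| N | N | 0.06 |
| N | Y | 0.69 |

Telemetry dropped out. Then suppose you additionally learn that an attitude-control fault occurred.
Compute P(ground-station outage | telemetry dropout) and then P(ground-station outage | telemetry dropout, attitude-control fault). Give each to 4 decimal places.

P(ground-station outage | telemetry dropout) ≈ 0.4413; P(ground-station outage | telemetry dropout, attitude-control fault) ≈ 0.1710

Enumerate the 4 (ground-station outage, attitude-control fault) configurations and weight by the priors:
  P(telemetry dropout) = 0.06*0.858*0.87 + 0.69*0.858*0.13 + 0.65*0.142*0.87 + 0.86*0.142*0.13
        = 0.044788 + 0.076963 + 0.080301 + 0.015876 = 0.217928
Keeping only the ground-station outage-present terms gives 0.096177, so
  P(ground-station outage | telemetry dropout) = 0.096177 / 0.217928 ≈ 0.4413

Now also conditioning on attitude-control fault=true:
P(telemetry dropout | attitude-control fault) = 0.69×0.858 + 0.86×0.142 = 0.592020 + 0.122120 = 0.714140
The ground-station outage-present share is 0.86×0.142 = 0.122120.
Hence the posterior is 0.122120/0.714140 ≈ 0.1710.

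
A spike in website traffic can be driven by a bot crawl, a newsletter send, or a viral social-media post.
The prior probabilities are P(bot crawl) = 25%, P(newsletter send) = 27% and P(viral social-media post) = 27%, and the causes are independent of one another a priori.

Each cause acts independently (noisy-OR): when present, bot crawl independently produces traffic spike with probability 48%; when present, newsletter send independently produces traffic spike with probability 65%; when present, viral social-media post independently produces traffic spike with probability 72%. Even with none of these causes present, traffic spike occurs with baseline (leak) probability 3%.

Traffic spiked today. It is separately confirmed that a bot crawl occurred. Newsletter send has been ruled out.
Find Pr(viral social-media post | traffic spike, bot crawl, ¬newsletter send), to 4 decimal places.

Under noisy-OR, P(traffic spike | causes) = 1 − (1−0.03)·∏(1−qᵢ) over the active causes.
P(traffic spike | bot crawl, ¬newsletter send) = 0.4956·0.73 + 0.858768·0.27 = 0.361788 + 0.231867 = 0.593655
Of this, 0.231867 comes from 0.858768·0.27 (the viral social-media post=true cases).
So P(viral social-media post | traffic spike, bot crawl, ¬newsletter send) = 0.231867/0.593655 ≈ 0.3906.

Pr(viral social-media post | traffic spike, bot crawl, ¬newsletter send) ≈ 0.3906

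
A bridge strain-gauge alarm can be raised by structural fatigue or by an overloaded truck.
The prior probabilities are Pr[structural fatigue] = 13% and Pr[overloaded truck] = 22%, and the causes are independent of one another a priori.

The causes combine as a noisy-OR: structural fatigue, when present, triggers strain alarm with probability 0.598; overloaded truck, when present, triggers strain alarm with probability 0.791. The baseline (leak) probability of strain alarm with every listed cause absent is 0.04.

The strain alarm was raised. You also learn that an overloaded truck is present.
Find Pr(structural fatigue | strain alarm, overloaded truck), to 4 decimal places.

Under noisy-OR, P(strain alarm | causes) = 1 − (1−0.04)·∏(1−qᵢ) over the active causes.
Numerator (weight on configurations with structural fatigue): 0.919343*0.13 = 0.119515
The normalizing constant is 0.79936*0.87 + 0.919343*0.13 = 0.814958
Posterior = 0.119515 / 0.814958 ≈ 0.1467

Pr(structural fatigue | strain alarm, overloaded truck) ≈ 0.1467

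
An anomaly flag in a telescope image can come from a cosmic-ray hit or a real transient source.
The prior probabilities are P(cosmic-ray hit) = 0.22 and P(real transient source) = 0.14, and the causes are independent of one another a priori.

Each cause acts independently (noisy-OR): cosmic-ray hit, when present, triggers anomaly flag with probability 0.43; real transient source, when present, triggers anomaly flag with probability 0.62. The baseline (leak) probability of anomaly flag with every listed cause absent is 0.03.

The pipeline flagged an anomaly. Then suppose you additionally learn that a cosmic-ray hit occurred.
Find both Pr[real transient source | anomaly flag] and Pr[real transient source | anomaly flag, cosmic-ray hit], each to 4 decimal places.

Under noisy-OR, P(anomaly flag | causes) = 1 − (1−0.03)·∏(1−qᵢ) over the active causes.
By total probability over the 4 (cosmic-ray hit, real transient source) configurations:
  P(anomaly flag) = 0.03·0.78·0.86 + 0.6314·0.78·0.14 + 0.4471·0.22·0.86 + 0.789898·0.22·0.14
        = 0.020124 + 0.068949 + 0.084591 + 0.024329 = 0.197993
Keeping only the real transient source-present terms gives 0.093278, so
  P(real transient source | anomaly flag) = 0.093278 / 0.197993 ≈ 0.4711

Now also conditioning on cosmic-ray hit=true:
For the numerator, keep only real transient source=true terms: 0.789898*0.14 = 0.110586
Normalizer over all consistent configurations: 0.4471*0.86 + 0.789898*0.14 = 0.495092
Posterior = 0.110586 / 0.495092 ≈ 0.2234
This is intercausal reasoning (explaining away): once cosmic-ray hit accounts for the anomaly flag, real transient source becomes less likely.

Pr[real transient source | anomaly flag] ≈ 0.4711; Pr[real transient source | anomaly flag, cosmic-ray hit] ≈ 0.2234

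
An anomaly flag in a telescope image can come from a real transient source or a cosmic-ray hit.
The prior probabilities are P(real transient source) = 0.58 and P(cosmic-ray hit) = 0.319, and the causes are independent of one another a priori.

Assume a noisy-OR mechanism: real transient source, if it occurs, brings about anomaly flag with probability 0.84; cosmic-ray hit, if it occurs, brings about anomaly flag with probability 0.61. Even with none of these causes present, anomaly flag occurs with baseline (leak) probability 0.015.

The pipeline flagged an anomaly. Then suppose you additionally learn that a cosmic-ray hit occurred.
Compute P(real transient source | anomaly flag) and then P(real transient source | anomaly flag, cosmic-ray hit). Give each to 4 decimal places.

Under noisy-OR, P(anomaly flag | causes) = 1 − (1−0.015)·∏(1−qᵢ) over the active causes.
Enumerate the 4 (real transient source, cosmic-ray hit) configurations and weight by the priors:
  P(anomaly flag) = 0.015×0.42×0.681 + 0.61585×0.42×0.319 + 0.8424×0.58×0.681 + 0.938536×0.58×0.319
        = 0.004290 + 0.082512 + 0.332731 + 0.173648 = 0.593181
Configurations with real transient source contribute 0.506379, so
  P(real transient source | anomaly flag) = 0.506379 / 0.593181 ≈ 0.8537

With the extra evidence:
P(anomaly flag | cosmic-ray hit) = 0.61585·0.42 + 0.938536·0.58 = 0.258657 + 0.544351 = 0.803008
Restricting to configurations with real transient source present: 0.938536·0.58 = 0.544351.
So P(real transient source | anomaly flag, cosmic-ray hit) = 0.544351/0.803008 ≈ 0.6779.

P(real transient source | anomaly flag) ≈ 0.8537; P(real transient source | anomaly flag, cosmic-ray hit) ≈ 0.6779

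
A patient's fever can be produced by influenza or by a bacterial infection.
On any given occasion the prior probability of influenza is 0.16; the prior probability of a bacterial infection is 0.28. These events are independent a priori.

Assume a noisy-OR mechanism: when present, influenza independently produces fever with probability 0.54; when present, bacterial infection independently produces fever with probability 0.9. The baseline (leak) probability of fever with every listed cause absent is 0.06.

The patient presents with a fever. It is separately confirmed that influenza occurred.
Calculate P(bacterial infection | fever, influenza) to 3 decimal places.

P(bacterial infection | fever, influenza) ≈ 0.396

Under noisy-OR, P(fever | causes) = 1 − (1−0.06)·∏(1−qᵢ) over the active causes.
P(fever | influenza) = 0.5676·0.72 + 0.95676·0.28 = 0.408672 + 0.267893 = 0.676565
The bacterial infection-present share is 0.95676·0.28 = 0.267893.
Hence the posterior is 0.267893/0.676565 ≈ 0.396.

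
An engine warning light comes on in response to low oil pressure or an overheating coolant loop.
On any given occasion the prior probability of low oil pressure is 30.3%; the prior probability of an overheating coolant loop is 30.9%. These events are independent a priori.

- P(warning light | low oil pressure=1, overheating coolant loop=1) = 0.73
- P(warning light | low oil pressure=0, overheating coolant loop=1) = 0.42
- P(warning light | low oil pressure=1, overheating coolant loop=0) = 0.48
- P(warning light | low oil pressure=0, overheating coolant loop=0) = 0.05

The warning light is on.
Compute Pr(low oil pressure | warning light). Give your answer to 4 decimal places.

Pr(low oil pressure | warning light) ≈ 0.5958

Numerator (weight on configurations with low oil pressure): 0.100499 + 0.068348 = 0.168847
The normalizing constant is 0.05·0.697·0.691 + 0.42·0.697·0.309 + 0.48·0.303·0.691 + 0.73·0.303·0.309 = 0.283385
Posterior = 0.168847 / 0.283385 ≈ 0.5958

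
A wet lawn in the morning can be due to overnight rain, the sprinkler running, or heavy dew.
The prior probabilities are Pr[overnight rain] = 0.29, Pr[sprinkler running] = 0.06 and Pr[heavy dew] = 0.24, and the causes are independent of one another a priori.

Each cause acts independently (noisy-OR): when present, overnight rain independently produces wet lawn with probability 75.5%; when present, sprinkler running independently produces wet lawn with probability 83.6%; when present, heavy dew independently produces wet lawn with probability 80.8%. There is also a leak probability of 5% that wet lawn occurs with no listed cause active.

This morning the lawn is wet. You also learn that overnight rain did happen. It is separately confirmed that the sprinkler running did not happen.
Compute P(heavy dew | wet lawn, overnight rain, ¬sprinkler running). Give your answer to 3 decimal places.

P(heavy dew | wet lawn, overnight rain, ¬sprinkler running) ≈ 0.282

Under noisy-OR, P(wet lawn | causes) = 1 − (1−0.05)·∏(1−qᵢ) over the active causes.
P(wet lawn | overnight rain, ¬sprinkler running) = 0.76725×0.76 + 0.955312×0.24 = 0.583110 + 0.229275 = 0.812385
The heavy dew-present share is 0.955312×0.24 = 0.229275.
So P(heavy dew | wet lawn, overnight rain, ¬sprinkler running) = 0.229275/0.812385 ≈ 0.282.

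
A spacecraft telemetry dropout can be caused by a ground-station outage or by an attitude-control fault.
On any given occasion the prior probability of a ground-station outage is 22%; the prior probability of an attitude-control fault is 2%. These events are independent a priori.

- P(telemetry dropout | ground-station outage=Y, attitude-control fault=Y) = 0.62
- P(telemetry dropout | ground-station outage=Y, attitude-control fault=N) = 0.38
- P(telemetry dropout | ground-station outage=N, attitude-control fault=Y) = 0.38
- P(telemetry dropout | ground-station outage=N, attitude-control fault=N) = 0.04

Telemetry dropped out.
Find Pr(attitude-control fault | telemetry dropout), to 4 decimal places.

Pr(attitude-control fault | telemetry dropout) ≈ 0.0714

By total probability over the 4 (ground-station outage, attitude-control fault) configurations:
  P(telemetry dropout) = 0.04·0.78·0.98 + 0.38·0.78·0.02 + 0.38·0.22·0.98 + 0.62·0.22·0.02
        = 0.030576 + 0.005928 + 0.081928 + 0.002728 = 0.121160
Configurations with attitude-control fault contribute 0.008656, so
  P(attitude-control fault | telemetry dropout) = 0.008656 / 0.121160 ≈ 0.0714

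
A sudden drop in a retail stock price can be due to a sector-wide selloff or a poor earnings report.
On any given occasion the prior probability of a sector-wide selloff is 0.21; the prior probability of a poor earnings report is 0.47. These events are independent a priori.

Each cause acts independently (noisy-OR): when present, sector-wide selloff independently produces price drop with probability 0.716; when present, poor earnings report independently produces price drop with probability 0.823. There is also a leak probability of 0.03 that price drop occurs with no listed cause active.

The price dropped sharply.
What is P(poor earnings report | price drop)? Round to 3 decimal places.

P(poor earnings report | price drop) ≈ 0.812

Under noisy-OR, P(price drop | causes) = 1 − (1−0.03)·∏(1−qᵢ) over the active causes.
P(price drop) = 0.03×0.79×0.53 + 0.82831×0.79×0.47 + 0.72452×0.21×0.53 + 0.95124×0.21×0.47 = 0.012561 + 0.307552 + 0.080639 + 0.093887 = 0.494639
Restricting to configurations with poor earnings report present: 0.307552 + 0.093887 = 0.401439.
P(poor earnings report | price drop) = 0.401439 / 0.494639 ≈ 0.812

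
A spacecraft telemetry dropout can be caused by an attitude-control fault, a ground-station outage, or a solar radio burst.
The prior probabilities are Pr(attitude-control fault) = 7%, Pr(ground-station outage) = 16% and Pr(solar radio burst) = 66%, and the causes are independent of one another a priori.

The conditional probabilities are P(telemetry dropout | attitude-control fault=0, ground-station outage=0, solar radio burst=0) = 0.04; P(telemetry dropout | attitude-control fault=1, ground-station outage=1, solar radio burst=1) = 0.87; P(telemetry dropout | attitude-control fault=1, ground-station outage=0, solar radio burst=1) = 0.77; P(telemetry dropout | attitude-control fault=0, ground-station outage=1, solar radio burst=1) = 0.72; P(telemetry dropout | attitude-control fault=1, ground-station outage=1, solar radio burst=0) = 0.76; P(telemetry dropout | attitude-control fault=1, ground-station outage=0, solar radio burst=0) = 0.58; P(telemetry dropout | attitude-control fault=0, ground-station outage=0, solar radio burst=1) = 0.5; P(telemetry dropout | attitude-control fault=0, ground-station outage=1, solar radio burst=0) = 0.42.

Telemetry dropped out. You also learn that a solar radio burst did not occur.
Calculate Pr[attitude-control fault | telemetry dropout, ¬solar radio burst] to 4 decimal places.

Pr[attitude-control fault | telemetry dropout, ¬solar radio burst] ≈ 0.3125

P(telemetry dropout | ¬solar radio burst) = 0.04·0.93·0.84 + 0.42·0.93·0.16 + 0.58·0.07·0.84 + 0.76·0.07·0.16 = 0.031248 + 0.062496 + 0.034104 + 0.008512 = 0.136360
The attitude-control fault-present share is 0.034104 + 0.008512 = 0.042616.
Hence the posterior is 0.042616/0.136360 ≈ 0.3125.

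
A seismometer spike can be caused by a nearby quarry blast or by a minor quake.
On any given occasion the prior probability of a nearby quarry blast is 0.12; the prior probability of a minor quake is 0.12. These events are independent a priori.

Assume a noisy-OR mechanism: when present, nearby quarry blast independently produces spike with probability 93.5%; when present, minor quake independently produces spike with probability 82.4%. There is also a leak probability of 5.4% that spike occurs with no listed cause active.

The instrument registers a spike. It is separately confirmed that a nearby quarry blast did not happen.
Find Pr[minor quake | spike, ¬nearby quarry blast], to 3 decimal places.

Pr[minor quake | spike, ¬nearby quarry blast] ≈ 0.678

Under noisy-OR, P(spike | causes) = 1 − (1−0.054)·∏(1−qᵢ) over the active causes.
Sum P(spike|·) weighted by the priors over both values of minor quake:
  P(spike | ¬nearby quarry blast) = 0.054*0.88 + 0.833504*0.12
        = 0.047520 + 0.100020 = 0.147540
The terms with minor quake present sum to 0.100020, so
  P(minor quake | spike, ¬nearby quarry blast) = 0.100020 / 0.147540 ≈ 0.678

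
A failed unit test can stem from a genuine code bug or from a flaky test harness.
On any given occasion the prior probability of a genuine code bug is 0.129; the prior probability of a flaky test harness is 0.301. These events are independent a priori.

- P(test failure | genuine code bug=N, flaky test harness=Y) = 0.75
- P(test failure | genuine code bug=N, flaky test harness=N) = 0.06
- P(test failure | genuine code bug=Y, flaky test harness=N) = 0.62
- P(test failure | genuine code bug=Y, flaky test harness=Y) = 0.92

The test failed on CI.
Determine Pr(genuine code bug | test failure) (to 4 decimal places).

For the numerator, keep only genuine code bug=true terms: 0.055906 + 0.035723 = 0.091629
Denominator P(test failure): 0.06·0.871·0.699 + 0.75·0.871·0.301 + 0.62·0.129·0.699 + 0.92·0.129·0.301 = 0.324787
P(genuine code bug | test failure) = 0.091629/0.324787 ≈ 0.2821

Pr(genuine code bug | test failure) ≈ 0.2821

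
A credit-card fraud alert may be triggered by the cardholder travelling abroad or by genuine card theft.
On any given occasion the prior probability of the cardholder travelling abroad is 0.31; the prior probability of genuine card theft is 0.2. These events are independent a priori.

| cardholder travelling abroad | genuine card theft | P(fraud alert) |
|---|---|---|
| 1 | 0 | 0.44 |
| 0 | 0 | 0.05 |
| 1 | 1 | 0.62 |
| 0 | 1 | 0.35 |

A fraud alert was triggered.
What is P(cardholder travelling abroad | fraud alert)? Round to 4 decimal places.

P(fraud alert) = 0.05×0.69×0.8 + 0.35×0.69×0.2 + 0.44×0.31×0.8 + 0.62×0.31×0.2 = 0.027600 + 0.048300 + 0.109120 + 0.038440 = 0.223460
The cardholder travelling abroad-present share is 0.109120 + 0.038440 = 0.147560.
So P(cardholder travelling abroad | fraud alert) = 0.147560/0.223460 ≈ 0.6603.

P(cardholder travelling abroad | fraud alert) ≈ 0.6603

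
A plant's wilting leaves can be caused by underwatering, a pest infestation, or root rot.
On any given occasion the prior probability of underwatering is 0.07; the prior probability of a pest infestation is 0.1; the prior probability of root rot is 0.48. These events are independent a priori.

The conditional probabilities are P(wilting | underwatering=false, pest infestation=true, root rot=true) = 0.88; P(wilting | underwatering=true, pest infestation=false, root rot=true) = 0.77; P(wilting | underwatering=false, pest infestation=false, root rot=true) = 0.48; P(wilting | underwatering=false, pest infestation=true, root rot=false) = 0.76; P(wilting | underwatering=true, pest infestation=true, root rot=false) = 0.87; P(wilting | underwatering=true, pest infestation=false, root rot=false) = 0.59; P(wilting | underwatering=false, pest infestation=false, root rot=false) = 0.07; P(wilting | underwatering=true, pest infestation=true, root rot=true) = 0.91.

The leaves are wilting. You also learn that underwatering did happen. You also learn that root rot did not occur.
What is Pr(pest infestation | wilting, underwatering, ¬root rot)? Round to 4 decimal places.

Pr(pest infestation | wilting, underwatering, ¬root rot) ≈ 0.1408

For the numerator, keep only pest infestation=true terms: 0.87·0.1 = 0.087000
Normalizer over all consistent configurations: 0.59·0.9 + 0.87·0.1 = 0.618000
Posterior = 0.087000 / 0.618000 ≈ 0.1408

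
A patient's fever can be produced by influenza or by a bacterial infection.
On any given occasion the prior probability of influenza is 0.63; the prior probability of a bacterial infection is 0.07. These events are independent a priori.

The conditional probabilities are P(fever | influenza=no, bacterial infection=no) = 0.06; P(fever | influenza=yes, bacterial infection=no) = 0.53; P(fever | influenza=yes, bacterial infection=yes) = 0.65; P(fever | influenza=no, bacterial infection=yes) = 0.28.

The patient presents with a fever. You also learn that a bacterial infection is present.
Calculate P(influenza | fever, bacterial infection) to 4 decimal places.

P(influenza | fever, bacterial infection) ≈ 0.7981

P(fever | bacterial infection) = 0.28·0.37 + 0.65·0.63 = 0.103600 + 0.409500 = 0.513100
Restricting to configurations with influenza present: 0.65·0.63 = 0.409500.
P(influenza | fever, bacterial infection) = 0.409500 / 0.513100 ≈ 0.7981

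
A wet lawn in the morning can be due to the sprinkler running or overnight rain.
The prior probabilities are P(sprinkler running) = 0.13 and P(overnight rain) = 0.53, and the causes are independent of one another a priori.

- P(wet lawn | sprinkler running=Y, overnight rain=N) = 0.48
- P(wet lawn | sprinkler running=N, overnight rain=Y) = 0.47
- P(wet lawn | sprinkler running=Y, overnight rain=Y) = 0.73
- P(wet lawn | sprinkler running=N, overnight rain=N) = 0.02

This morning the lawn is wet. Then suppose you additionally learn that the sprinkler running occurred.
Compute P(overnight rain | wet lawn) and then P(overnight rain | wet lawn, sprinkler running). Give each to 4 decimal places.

By total probability over the 4 (sprinkler running, overnight rain) configurations:
  P(wet lawn) = 0.02×0.87×0.47 + 0.47×0.87×0.53 + 0.48×0.13×0.47 + 0.73×0.13×0.53
        = 0.008178 + 0.216717 + 0.029328 + 0.050297 = 0.304520
The terms with overnight rain present sum to 0.267014, so
  P(overnight rain | wet lawn) = 0.267014 / 0.304520 ≈ 0.8768

Now condition on the additional information:
Weight on overnight rain=true, given the evidence: 0.73×0.53 = 0.386900
Normalizer over all consistent configurations: 0.48×0.47 + 0.73×0.53 = 0.612500
Posterior = 0.386900 / 0.612500 ≈ 0.6317
Conditioning on sprinkler running lowers the posterior on overnight rain: the classic explaining-away effect in a common-effect structure.

P(overnight rain | wet lawn) ≈ 0.8768; P(overnight rain | wet lawn, sprinkler running) ≈ 0.6317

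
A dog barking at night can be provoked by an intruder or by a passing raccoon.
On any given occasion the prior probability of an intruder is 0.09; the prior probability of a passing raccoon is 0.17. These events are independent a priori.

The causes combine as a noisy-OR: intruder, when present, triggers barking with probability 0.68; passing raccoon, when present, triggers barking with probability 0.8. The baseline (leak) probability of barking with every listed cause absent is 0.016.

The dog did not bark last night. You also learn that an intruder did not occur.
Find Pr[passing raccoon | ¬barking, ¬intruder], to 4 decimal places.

Pr[passing raccoon | ¬barking, ¬intruder] ≈ 0.0394

Under noisy-OR, P(barking | causes) = 1 − (1−0.016)·∏(1−qᵢ) over the active causes.
Numerator (weight on configurations with passing raccoon): 0.1968*0.17 = 0.033456
The normalizing constant is 0.984*0.83 + 0.1968*0.17 = 0.850176
P(passing raccoon | ¬barking, ¬intruder) = 0.033456/0.850176 ≈ 0.0394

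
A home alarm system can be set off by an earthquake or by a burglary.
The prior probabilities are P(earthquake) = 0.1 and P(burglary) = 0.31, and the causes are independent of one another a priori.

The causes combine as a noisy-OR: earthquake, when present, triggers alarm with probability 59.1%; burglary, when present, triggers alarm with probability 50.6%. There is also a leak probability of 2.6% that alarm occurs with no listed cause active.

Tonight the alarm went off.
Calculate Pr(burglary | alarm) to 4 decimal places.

Under noisy-OR, P(alarm | causes) = 1 − (1−0.026)·∏(1−qᵢ) over the active causes.
P(alarm) = 0.026·0.9·0.69 + 0.518844·0.9·0.31 + 0.601634·0.1·0.69 + 0.803207·0.1·0.31 = 0.016146 + 0.144757 + 0.041513 + 0.024899 = 0.227315
Of this, 0.169656 comes from 0.144757 + 0.024899 (the burglary=true cases).
P(burglary | alarm) = 0.169656 / 0.227315 ≈ 0.7463

Pr(burglary | alarm) ≈ 0.7463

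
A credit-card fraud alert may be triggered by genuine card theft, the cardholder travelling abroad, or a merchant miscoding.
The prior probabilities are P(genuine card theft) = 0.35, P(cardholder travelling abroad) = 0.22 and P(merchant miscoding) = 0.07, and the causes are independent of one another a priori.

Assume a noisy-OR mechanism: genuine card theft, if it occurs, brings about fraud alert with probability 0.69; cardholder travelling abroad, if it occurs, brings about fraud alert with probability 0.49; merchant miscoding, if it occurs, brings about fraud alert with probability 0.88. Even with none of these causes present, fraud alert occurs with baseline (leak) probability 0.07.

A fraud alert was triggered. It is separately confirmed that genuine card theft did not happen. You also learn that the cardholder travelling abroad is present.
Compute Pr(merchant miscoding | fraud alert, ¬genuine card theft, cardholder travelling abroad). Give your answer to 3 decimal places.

Under noisy-OR, P(fraud alert | causes) = 1 − (1−0.07)·∏(1−qᵢ) over the active causes.
Enumerate both values of merchant miscoding and weight by the priors:
  P(fraud alert | ¬genuine card theft, cardholder travelling abroad) = 0.5257*0.93 + 0.943084*0.07
        = 0.488901 + 0.066016 = 0.554917
The terms with merchant miscoding present sum to 0.066016, so
  P(merchant miscoding | fraud alert, ¬genuine card theft, cardholder travelling abroad) = 0.066016 / 0.554917 ≈ 0.119

Pr(merchant miscoding | fraud alert, ¬genuine card theft, cardholder travelling abroad) ≈ 0.119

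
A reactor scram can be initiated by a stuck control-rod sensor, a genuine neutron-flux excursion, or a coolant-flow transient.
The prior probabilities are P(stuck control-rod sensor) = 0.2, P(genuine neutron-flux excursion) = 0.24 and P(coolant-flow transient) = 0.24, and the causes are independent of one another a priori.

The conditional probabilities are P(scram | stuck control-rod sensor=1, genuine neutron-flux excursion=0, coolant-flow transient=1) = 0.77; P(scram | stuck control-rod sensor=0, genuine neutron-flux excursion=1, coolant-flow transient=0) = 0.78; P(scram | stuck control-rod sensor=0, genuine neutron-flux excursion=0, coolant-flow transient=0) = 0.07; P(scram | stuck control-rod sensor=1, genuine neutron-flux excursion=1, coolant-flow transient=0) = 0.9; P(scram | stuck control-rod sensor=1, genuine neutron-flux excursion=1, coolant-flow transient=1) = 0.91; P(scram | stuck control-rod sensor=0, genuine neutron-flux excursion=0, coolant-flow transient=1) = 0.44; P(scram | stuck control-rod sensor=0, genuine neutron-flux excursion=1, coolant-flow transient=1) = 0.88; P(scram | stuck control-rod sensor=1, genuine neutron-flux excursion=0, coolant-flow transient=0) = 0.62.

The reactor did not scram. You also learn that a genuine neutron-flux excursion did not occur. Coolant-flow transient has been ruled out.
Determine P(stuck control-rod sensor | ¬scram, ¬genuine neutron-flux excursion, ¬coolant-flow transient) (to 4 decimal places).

Numerator (weight on configurations with stuck control-rod sensor): 0.38·0.2 = 0.076000
Normalizer over all consistent configurations: 0.93·0.8 + 0.38·0.2 = 0.820000
Posterior = 0.076000 / 0.820000 ≈ 0.0927

P(stuck control-rod sensor | ¬scram, ¬genuine neutron-flux excursion, ¬coolant-flow transient) ≈ 0.0927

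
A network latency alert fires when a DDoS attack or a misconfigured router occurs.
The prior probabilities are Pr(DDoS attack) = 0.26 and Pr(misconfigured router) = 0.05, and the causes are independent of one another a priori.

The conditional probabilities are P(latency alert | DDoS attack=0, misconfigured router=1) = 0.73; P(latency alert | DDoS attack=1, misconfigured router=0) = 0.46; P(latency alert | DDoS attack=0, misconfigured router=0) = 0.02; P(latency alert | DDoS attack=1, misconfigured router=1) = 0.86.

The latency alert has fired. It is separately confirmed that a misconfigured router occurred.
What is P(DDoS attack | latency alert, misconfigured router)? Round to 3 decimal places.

P(DDoS attack | latency alert, misconfigured router) ≈ 0.293

For the numerator, keep only DDoS attack=true terms: 0.86·0.26 = 0.223600
Denominator P(latency alert | misconfigured router): 0.73·0.74 + 0.86·0.26 = 0.763800
Posterior = 0.223600 / 0.763800 ≈ 0.293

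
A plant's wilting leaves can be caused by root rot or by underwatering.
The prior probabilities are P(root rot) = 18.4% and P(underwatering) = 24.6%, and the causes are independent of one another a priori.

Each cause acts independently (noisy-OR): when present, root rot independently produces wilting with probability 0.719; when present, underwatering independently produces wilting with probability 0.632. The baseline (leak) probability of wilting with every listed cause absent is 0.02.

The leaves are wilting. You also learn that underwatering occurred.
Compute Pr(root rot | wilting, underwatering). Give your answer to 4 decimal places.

Pr(root rot | wilting, underwatering) ≈ 0.2407

Under noisy-OR, P(wilting | causes) = 1 − (1−0.02)·∏(1−qᵢ) over the active causes.
Numerator (weight on configurations with root rot): 0.89866·0.184 = 0.165353
Denominator P(wilting | underwatering): 0.63936·0.816 + 0.89866·0.184 = 0.687071
P(root rot | wilting, underwatering) = 0.165353/0.687071 ≈ 0.2407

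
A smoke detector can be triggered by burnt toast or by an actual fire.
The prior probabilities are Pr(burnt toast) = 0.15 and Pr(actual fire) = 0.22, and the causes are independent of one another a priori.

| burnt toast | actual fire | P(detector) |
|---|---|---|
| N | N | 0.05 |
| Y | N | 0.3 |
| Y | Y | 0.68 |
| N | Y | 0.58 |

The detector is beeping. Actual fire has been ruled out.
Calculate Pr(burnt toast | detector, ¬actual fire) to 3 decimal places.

P(detector | ¬actual fire) = 0.05*0.85 + 0.3*0.15 = 0.042500 + 0.045000 = 0.087500
Of this, 0.045000 comes from 0.3*0.15 (the burnt toast=true cases).
P(burnt toast | detector, ¬actual fire) = 0.045000 / 0.087500 ≈ 0.514

Pr(burnt toast | detector, ¬actual fire) ≈ 0.514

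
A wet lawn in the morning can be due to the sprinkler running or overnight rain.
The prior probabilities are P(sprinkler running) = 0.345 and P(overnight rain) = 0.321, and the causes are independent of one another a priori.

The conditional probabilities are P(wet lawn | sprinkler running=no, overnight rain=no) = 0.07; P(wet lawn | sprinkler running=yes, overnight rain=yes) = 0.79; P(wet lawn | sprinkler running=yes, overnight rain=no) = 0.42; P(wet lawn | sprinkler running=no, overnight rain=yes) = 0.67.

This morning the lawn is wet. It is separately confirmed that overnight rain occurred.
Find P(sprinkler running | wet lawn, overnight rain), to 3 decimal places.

P(sprinkler running | wet lawn, overnight rain) ≈ 0.383

Enumerate both values of sprinkler running and weight by the priors:
  P(wet lawn | overnight rain) = 0.67·0.655 + 0.79·0.345
        = 0.438850 + 0.272550 = 0.711400
Configurations with sprinkler running contribute 0.272550, so
  P(sprinkler running | wet lawn, overnight rain) = 0.272550 / 0.711400 ≈ 0.383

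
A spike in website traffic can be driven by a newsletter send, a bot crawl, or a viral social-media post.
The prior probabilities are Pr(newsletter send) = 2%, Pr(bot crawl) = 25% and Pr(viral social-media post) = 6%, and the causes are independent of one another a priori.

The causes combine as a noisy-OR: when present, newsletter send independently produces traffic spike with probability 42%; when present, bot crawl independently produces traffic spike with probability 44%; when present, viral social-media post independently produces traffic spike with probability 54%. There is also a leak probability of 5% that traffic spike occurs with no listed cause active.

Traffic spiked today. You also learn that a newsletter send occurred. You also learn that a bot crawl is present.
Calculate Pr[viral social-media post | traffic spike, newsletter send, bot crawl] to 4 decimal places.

Under noisy-OR, P(traffic spike | causes) = 1 − (1−0.05)·∏(1−qᵢ) over the active causes.
Sum P(traffic spike|·) weighted by the priors over both values of viral social-media post:
  P(traffic spike | newsletter send, bot crawl) = 0.69144×0.94 + 0.858062×0.06
        = 0.649954 + 0.051484 = 0.701438
Configurations with viral social-media post contribute 0.051484, so
  P(viral social-media post | traffic spike, newsletter send, bot crawl) = 0.051484 / 0.701438 ≈ 0.0734

Pr[viral social-media post | traffic spike, newsletter send, bot crawl] ≈ 0.0734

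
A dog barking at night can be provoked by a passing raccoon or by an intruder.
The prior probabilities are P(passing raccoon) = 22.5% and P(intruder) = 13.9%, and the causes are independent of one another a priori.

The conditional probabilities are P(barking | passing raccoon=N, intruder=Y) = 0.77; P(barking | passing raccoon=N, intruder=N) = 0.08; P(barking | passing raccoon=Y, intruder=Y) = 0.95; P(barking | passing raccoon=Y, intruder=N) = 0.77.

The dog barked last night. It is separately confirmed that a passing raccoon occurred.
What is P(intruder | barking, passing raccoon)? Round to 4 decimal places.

P(intruder | barking, passing raccoon) ≈ 0.1661

For the numerator, keep only intruder=true terms: 0.95×0.139 = 0.132050
Denominator P(barking | passing raccoon): 0.77×0.861 + 0.95×0.139 = 0.795020
P(intruder | barking, passing raccoon) = 0.132050/0.795020 ≈ 0.1661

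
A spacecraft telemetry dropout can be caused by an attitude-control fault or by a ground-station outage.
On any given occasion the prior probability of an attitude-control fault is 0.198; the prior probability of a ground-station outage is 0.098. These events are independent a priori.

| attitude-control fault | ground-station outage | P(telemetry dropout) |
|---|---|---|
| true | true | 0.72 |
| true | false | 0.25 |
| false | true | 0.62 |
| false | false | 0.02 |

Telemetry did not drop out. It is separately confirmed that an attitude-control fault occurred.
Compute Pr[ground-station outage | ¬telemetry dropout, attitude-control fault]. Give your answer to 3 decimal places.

Pr[ground-station outage | ¬telemetry dropout, attitude-control fault] ≈ 0.039

P(¬telemetry dropout | attitude-control fault) = 0.75*0.902 + 0.28*0.098 = 0.676500 + 0.027440 = 0.703940
The ground-station outage-present share is 0.28*0.098 = 0.027440.
So P(ground-station outage | ¬telemetry dropout, attitude-control fault) = 0.027440/0.703940 ≈ 0.039.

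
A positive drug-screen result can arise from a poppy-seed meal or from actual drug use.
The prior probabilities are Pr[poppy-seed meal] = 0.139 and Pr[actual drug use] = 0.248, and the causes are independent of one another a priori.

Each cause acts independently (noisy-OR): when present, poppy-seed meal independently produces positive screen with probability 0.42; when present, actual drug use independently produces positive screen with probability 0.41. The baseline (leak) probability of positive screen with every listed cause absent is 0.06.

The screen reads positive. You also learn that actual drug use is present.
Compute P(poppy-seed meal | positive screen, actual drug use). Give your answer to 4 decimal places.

Under noisy-OR, P(positive screen | causes) = 1 − (1−0.06)·∏(1−qᵢ) over the active causes.
By total probability over both values of poppy-seed meal:
  P(positive screen | actual drug use) = 0.4454*0.861 + 0.678332*0.139
        = 0.383489 + 0.094288 = 0.477777
The terms with poppy-seed meal present sum to 0.094288, so
  P(poppy-seed meal | positive screen, actual drug use) = 0.094288 / 0.477777 ≈ 0.1973

P(poppy-seed meal | positive screen, actual drug use) ≈ 0.1973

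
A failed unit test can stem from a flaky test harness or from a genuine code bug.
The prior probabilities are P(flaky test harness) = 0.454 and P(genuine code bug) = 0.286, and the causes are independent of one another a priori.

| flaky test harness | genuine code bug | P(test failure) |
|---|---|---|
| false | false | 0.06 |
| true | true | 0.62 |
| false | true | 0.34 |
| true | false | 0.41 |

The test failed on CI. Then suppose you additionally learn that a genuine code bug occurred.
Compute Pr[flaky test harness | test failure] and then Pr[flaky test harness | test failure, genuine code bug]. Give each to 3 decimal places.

Weight on flaky test harness=true, given the evidence: 0.132904 + 0.080503 = 0.213407
Denominator P(test failure): 0.06*0.546*0.714 + 0.34*0.546*0.286 + 0.41*0.454*0.714 + 0.62*0.454*0.286 = 0.289891
P(flaky test harness | test failure) = 0.213407/0.289891 ≈ 0.736

Now also conditioning on genuine code bug=true:
P(test failure | genuine code bug) = 0.34×0.546 + 0.62×0.454 = 0.185640 + 0.281480 = 0.467120
Of this, 0.281480 comes from 0.62×0.454 (the flaky test harness=true cases).
P(flaky test harness | test failure, genuine code bug) = 0.281480 / 0.467120 ≈ 0.603
This is intercausal reasoning (explaining away): once genuine code bug accounts for the test failure, flaky test harness becomes less likely.

Pr[flaky test harness | test failure] ≈ 0.736; Pr[flaky test harness | test failure, genuine code bug] ≈ 0.603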